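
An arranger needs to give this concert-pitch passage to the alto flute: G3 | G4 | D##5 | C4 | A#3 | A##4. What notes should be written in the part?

C4 C5 G##5 F4 D#4 D##5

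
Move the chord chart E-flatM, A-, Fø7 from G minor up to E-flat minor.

CbM F- Dbø7

G minor up to E-flat minor is a minor sixth; each chord root moves by that interval while the quality stays the same.
E-flatM: root E-flat up a minor sixth → Cb, giving CbM.
A-: root A up a minor sixth → F, giving F-.
Fø7: root F up a minor sixth → Db, giving Dbø7.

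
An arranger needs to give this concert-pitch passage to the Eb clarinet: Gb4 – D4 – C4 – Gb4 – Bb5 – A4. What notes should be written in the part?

The Eb clarinet sounds a minor third above written, so the written part must be a minor third below concert — transpose each note down.
Gb4 -> Eb4
D4 -> B3
C4 -> A3
Gb4 -> Eb4
Bb5 -> G5
A4 -> F#4

Eb4 B3 A3 Eb4 G5 F#4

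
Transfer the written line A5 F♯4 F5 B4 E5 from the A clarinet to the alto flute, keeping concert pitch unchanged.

First find concert pitch: the A clarinet sounds a minor third below written, so A5 F♯4 F5 B4 E5 sounds F#5 D#4 D5 G#4 C#5.
Then write for alto flute: it sounds a perfect fourth below written, so the part must be a perfect fourth above concert.
F#5 → B5
D#4 → G#4
D5 → G5
G#4 → C#5
C#5 → F#5

B5 G#4 G5 C#5 F#5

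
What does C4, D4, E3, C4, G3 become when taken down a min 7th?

C4: a seventh down reaches D, and 10 semitones makes it D3.
D4 down a minor seventh is E3.
E3 down a minor seventh is F#2.
C4 down a minor seventh is D3.
G3 down a minor seventh is A2.

D3 E3 F#2 D3 A2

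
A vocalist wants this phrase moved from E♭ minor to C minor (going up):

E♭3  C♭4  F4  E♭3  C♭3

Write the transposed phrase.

From E♭ up to C is a major sixth; apply that to each pitch.
Eb3 → C4
Cb4 → Ab4
F4 → D5
Eb3 → C4
Cb3 → Ab3

C4 Ab4 D5 C4 Ab3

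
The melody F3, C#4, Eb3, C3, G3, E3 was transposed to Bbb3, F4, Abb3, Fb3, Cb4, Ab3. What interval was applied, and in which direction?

Take the first pair: F3 → Bbb3. F to B spans 4 letter names, so the interval is some kind of fourth.
F3 to Bbb3 is 4 semitones, which makes it a diminished fourth; the second version is higher, so the direction is up.
Checking another pair — E3 → Ab3 — gives the same interval.

up a diminished fourth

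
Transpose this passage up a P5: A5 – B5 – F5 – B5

A perfect fifth up from A5 gives E6.
B5: a fifth up reaches F, and 7 semitones makes it F#6.
A perfect fifth up from F5 gives C6.
A perfect fifth up from B5 gives F#6.

E6 F#6 C6 F#6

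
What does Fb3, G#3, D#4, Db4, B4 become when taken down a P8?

Fb2 G#2 D#3 Db3 B3

Fb3: an octave down reaches F, and 12 semitones makes it Fb2.
G#3: an octave down reaches G, and 12 semitones makes it G#2.
D#4: an octave down reaches D, and 12 semitones makes it D#3.
Db4: an octave down reaches D, and 12 semitones makes it Db3.
B4 down a perfect octave is B3.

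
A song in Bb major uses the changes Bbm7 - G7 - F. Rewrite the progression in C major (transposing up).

Bb major up to C major is a major second; each chord root moves by that interval while the quality stays the same.
Bbm7: root Bb up a major second → C, giving Cm7.
G7: root G up a major second → A, giving A7.
F: root F up a major second → G, giving G.

Cm7 A7 G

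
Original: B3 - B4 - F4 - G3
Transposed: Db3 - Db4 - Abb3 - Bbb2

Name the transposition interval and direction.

down an augmented sixth

From B3 to Db3 is 6 letter names — a sixth of some quality.
Db3 to B3 is 10 semitones, which makes it an augmented sixth; the second version is lower, so the direction is down.
Checking another pair — G3 → Bbb2 — gives the same interval.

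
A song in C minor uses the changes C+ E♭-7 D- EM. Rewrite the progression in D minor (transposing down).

D+ F-7 E- F#M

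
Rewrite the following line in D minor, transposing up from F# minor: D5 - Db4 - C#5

F# minor to D minor up is a minor sixth, so every note moves up by that interval.
D5 becomes Bb5
Db4 becomes Bbb4
C#5 becomes A5

Bb5 Bbb4 A5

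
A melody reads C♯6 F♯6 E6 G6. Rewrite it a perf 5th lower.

F#5 B5 A5 C6

C#6 gives F#5
F#6 gives B5
E6 gives A5
G6 gives C6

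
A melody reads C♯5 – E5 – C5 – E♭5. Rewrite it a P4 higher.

F#5 A5 F5 Ab5

C#5 -> F#5
E5 -> A5
C5 -> F5
Eb5 -> Ab5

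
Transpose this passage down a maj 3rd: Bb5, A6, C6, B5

Gb5 F6 Ab5 G5

A major third down from Bb5 gives Gb5.
A6 down a major third is F6.
C6 down a major third is Ab5.
B5: a third down reaches G, and 4 semitones makes it G5.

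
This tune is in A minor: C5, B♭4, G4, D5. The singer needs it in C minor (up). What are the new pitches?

Eb5 Db5 Bb4 F5

From A up to C is a minor third; apply that to each pitch.
C5 gives Eb5
Bb4 gives Db5
G4 gives Bb4
D5 gives F5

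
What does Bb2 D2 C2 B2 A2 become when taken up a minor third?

Bb2 up a minor third is Db3.
A minor third up from D2 gives F2.
A minor third up from C2 gives Eb2.
A minor third up from B2 gives D3.
A2 up a minor third is C3.

Db3 F2 Eb2 D3 C3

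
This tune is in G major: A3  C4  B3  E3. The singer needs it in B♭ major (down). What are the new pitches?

From G down to B♭ is a major sixth; apply that to each pitch.
A3 -> C3
C4 -> Eb3
B3 -> D3
E3 -> G2

C3 Eb3 D3 G2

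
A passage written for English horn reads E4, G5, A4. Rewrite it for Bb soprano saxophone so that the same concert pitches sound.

First find concert pitch: the English horn sounds a perfect fifth below written, so E4 G5 A4 sounds A3 C5 D4.
Then write for Bb soprano saxophone: it sounds a major second below written, so the part must be a major second above concert.
A3 → B3
C5 → D5
D4 → E4

B3 D5 E4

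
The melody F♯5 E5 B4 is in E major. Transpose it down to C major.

D5 C5 G4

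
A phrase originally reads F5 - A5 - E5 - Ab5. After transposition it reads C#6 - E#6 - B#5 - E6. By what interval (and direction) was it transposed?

Take the first pair: F5 → C#6. F to C spans 5 letter names, so the interval is some kind of fifth.
F5 to C#6 is 8 semitones, which makes it an augmented fifth; the second version is higher, so the direction is up.
Checking another pair — Ab5 → E6 — gives the same interval.

up an augmented fifth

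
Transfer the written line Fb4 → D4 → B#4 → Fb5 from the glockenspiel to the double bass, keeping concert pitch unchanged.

First find concert pitch: the glockenspiel sounds a perfect fifteenth above written, so Fb4 D4 B#4 Fb5 sounds Fb6 D6 B#6 Fb7.
Then write for double bass: it sounds a perfect octave below written, so the part must be a perfect octave above concert.
Fb6 → Fb7
D6 → D7
B#6 → B#7
Fb7 → Fb8

Fb7 D7 B#7 Fb8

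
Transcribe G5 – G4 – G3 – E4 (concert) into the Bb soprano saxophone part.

Written C4 sounds as Bb3 on the Bb soprano saxophone, so concert pitches are written a major second up.
G5 → A5
G4 → A4
G3 → A3
E4 → F#4

A5 A4 A3 F#4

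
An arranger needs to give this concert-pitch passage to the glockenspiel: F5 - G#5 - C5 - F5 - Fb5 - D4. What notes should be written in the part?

F3 G#3 C3 F3 Fb3 D2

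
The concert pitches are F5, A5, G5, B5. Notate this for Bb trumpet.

The Bb trumpet sounds a major second below written, so the written part must be a major second above concert — transpose each note up.
F5 becomes G5
A5 becomes B5
G5 becomes A5
B5 becomes C#6

G5 B5 A5 C#6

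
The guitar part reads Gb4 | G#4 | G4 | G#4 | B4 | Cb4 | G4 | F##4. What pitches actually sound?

Gb3 G#3 G3 G#3 B3 Cb3 G3 F##3

Written C4 on the guitar sounds as C3, a perfect octave lower; apply that shift to every note.
Gb4 -> Gb3
G#4 -> G#3
G4 -> G3
G#4 -> G#3
B4 -> B3
Cb4 -> Cb3
G4 -> G3
F##4 -> F##3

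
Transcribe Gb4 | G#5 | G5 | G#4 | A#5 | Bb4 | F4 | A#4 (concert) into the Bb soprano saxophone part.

Ab4 A#5 A5 A#4 B#5 C5 G4 B#4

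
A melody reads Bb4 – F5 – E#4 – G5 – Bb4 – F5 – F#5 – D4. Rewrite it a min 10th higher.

Bb4: a tenth up reaches D, and 15 semitones makes it Db6.
A minor tenth up from F5 gives Ab6.
E#4 up a minor tenth is G#5.
G5 up a minor tenth is Bb6.
Bb4 up a minor tenth is Db6.
F5 up a minor tenth is Ab6.
A minor tenth up from F#5 gives A6.
A minor tenth up from D4 gives F5.

Db6 Ab6 G#5 Bb6 Db6 Ab6 A6 F5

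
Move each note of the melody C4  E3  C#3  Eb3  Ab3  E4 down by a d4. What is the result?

G#3 B#2 G##2 B2 E3 B#3

A diminished fourth down from C4 gives G#3.
A diminished fourth down from E3 gives B#2.
C#3 down a diminished fourth is G##2.
Eb3 down a diminished fourth is B2.
Ab3: a fourth down reaches E, and 4 semitones makes it E3.
E4 down a diminished fourth is B#3.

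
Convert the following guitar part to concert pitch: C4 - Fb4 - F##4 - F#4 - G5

C3 Fb3 F##3 F#3 G4

The guitar sounds a perfect octave below written, so transpose each written note down a perfect octave.
C4 to C3
Fb4 to Fb3
F##4 to F##3
F#4 to F#3
G5 to G4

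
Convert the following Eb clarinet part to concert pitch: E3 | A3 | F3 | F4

G3 C4 Ab3 Ab4

Written C4 on the Eb clarinet sounds as Eb4, a minor third higher; apply that shift to every note.
E3 to G3
A3 to C4
F3 to Ab3
F4 to Ab4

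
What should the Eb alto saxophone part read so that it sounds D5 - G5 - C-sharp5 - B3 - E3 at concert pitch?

B5 E6 A#5 G#4 C#4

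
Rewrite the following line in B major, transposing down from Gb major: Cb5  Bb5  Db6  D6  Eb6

E4 D#5 F#5 F##5 G#5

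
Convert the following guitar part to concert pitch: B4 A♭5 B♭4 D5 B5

B3 Ab4 Bb3 D4 B4

The guitar sounds a perfect octave below written, so transpose each written note down a perfect octave.
B4 gives B3
Ab5 gives Ab4
Bb4 gives Bb3
D5 gives D4
B5 gives B4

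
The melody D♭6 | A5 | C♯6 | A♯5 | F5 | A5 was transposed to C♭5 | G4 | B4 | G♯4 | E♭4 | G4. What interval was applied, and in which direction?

Take the first pair: Db6 → Cb5. D to C spans 9 letter names, so the interval is some kind of ninth.
Cb5 to Db6 is 14 semitones, which makes it a major ninth; the second version is lower, so the direction is down.
Checking another pair — A5 → G4 — gives the same interval.

down a major ninth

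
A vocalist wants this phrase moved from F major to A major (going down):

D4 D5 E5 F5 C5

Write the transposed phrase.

F#3 F#4 G#4 A4 E4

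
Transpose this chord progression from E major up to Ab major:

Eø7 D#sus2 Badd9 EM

E major up to Ab major is a diminished fourth; each chord root moves by that interval while the quality stays the same.
Eø7: root E up a diminished fourth → Ab, giving Abø7.
D#sus2: root D# up a diminished fourth → G, giving Gsus2.
Badd9: root B up a diminished fourth → Eb, giving Ebadd9.
EM: root E up a diminished fourth → Ab, giving AbM.

Abø7 Gsus2 Ebadd9 AbM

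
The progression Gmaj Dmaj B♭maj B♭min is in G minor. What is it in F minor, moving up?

G minor up to F minor is a minor seventh; each chord root moves by that interval while the quality stays the same.
Gmaj: root G up a minor seventh → F, giving Fmaj.
Dmaj: root D up a minor seventh → C, giving Cmaj.
B♭maj: root B♭ up a minor seventh → Ab, giving Abmaj.
B♭min: root B♭ up a minor seventh → Ab, giving Abmin.

Fmaj Cmaj Abmaj Abmin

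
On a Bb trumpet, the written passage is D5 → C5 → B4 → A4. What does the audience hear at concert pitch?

C5 Bb4 A4 G4

The Bb trumpet sounds a major second below written, so transpose each written note down a major second.
D5 -> C5
C5 -> Bb4
B4 -> A4
A4 -> G4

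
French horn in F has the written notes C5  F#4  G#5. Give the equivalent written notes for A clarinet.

Ab4 D4 E5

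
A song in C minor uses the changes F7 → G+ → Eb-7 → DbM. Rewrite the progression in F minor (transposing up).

Bb7 C+ Ab-7 GbM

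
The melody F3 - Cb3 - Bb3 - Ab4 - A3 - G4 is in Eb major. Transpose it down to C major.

From Eb down to C is a minor third; apply that to each pitch.
F3 becomes D3
Cb3 becomes Ab2
Bb3 becomes G3
Ab4 becomes F4
A3 becomes F#3
G4 becomes E4

D3 Ab2 G3 F4 F#3 E4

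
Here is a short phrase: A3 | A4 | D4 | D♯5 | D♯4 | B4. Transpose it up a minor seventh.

A3 to G4
A4 to G5
D4 to C5
D#5 to C#6
D#4 to C#5
B4 to A5

G4 G5 C5 C#6 C#5 A5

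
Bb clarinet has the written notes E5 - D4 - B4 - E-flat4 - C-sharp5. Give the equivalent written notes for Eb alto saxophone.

B5 A4 F#5 Bb4 G#5

First find concert pitch: the Bb clarinet sounds a major second below written, so E5 D4 B4 E-flat4 C-sharp5 sounds D5 C4 A4 Db4 B4.
Then write for Eb alto saxophone: it sounds a major sixth below written, so the part must be a major sixth above concert.
D5 → B5
C4 → A4
A4 → F#5
Db4 → Bb4
B4 → G#5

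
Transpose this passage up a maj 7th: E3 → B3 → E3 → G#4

D#4 A#4 D#4 F##5

E3: a seventh up reaches D, and 11 semitones makes it D#4.
B3 up a major seventh is A#4.
E3 up a major seventh is D#4.
G#4 up a major seventh is F##5.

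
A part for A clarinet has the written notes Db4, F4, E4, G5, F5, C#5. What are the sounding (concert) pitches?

Bb3 D4 C#4 E5 D5 A#4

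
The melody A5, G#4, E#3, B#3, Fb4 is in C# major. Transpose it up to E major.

C6 B4 G#3 D#4 Abb4

From C# up to E is a minor third; apply that to each pitch.
A5 gives C6
G#4 gives B4
E#3 gives G#3
B#3 gives D#4
Fb4 gives Abb4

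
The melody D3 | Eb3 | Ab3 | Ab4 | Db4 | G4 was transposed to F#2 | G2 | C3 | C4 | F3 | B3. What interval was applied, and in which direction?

Take the first pair: D3 → F#2. D to F spans 6 letter names, so the interval is some kind of sixth.
F#2 to D3 is 8 semitones, which makes it a minor sixth; the second version is lower, so the direction is down.
Checking another pair — G4 → B3 — gives the same interval.

down a minor sixth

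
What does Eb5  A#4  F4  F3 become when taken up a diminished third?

Gbb5 C5 Abb4 Abb3

Eb5 gives Gbb5
A#4 gives C5
F4 gives Abb4
F3 gives Abb3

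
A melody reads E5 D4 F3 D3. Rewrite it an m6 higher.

C6 Bb4 Db4 Bb3

E5 → C6
D4 → Bb4
F3 → Db4
D3 → Bb3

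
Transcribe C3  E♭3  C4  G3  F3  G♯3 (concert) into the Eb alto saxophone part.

A3 C4 A4 E4 D4 E#4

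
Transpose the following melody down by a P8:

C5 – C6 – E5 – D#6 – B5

C5 down a perfect octave is C4.
C6: an octave down reaches C, and 12 semitones makes it C5.
E5 down a perfect octave is E4.
D#6 down a perfect octave is D#5.
B5 down a perfect octave is B4.

C4 C5 E4 D#5 B4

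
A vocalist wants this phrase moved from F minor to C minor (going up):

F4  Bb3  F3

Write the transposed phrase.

C5 F4 C4

From F up to C is a perfect fifth; apply that to each pitch.
F4 becomes C5
Bb3 becomes F4
F3 becomes C4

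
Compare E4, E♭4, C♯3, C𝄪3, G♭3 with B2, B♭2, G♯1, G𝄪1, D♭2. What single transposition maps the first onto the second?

down a perfect eleventh

Take the first pair: E4 → B2. E to B spans 11 letter names, so the interval is some kind of eleventh.
B2 to E4 is 17 semitones, which makes it a perfect eleventh; the second version is lower, so the direction is down.
Checking another pair — Gb3 → Db2 — gives the same interval.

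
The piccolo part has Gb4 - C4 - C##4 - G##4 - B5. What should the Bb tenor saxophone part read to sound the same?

Ab6 D6 D##6 A##6 C#8

First find concert pitch: the piccolo sounds a perfect octave above written, so Gb4 C4 C##4 G##4 B5 sounds Gb5 C5 C##5 G##5 B6.
Then write for Bb tenor saxophone: it sounds a major ninth below written, so the part must be a major ninth above concert.
Gb5 → Ab6
C5 → D6
C##5 → D##6
G##5 → A##6
B6 → C#8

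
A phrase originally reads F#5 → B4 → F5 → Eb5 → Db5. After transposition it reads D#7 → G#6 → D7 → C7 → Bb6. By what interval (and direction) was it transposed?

up a major thirteenth

Take the first pair: F#5 → D#7. F to D spans 13 letter names, so the interval is some kind of thirteenth.
F#5 to D#7 is 21 semitones, which makes it a major thirteenth; the second version is higher, so the direction is up.
Checking another pair — Db5 → Bb6 — gives the same interval.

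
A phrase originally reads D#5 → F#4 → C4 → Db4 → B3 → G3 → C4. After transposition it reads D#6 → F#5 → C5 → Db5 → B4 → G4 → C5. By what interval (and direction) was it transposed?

up a perfect octave

From D#5 to D#6 is 8 letter names — an octave of some quality.
D#5 to D#6 is 12 semitones, which makes it a perfect octave; the second version is higher, so the direction is up.
Checking another pair — C4 → C5 — gives the same interval.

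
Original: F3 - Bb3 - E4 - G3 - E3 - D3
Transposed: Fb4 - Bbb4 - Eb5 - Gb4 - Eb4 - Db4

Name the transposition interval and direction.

up a diminished octave

From F3 to Fb4 is 8 letter names — an octave of some quality.
F3 to Fb4 is 11 semitones, which makes it a diminished octave; the second version is higher, so the direction is up.
Checking another pair — D3 → Db4 — gives the same interval.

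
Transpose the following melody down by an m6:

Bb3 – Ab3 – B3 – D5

D3 C3 D#3 F#4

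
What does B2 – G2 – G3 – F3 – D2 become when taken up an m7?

B2 to A3
G2 to F3
G3 to F4
F3 to Eb4
D2 to C3

A3 F3 F4 Eb4 C3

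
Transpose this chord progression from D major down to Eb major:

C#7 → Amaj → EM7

D major down to Eb major is a major seventh; each chord root moves by that interval while the quality stays the same.
C#7: root C# down a major seventh → D, giving D7.
Amaj: root A down a major seventh → Bb, giving Bbmaj.
EM7: root E down a major seventh → F, giving FM7.

D7 Bbmaj FM7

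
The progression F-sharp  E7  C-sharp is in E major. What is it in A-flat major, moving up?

Bb Ab7 F

E major up to A-flat major is a diminished fourth; each chord root moves by that interval while the quality stays the same.
F-sharp: root F-sharp up a diminished fourth → Bb, giving Bb.
E7: root E up a diminished fourth → Ab, giving Ab7.
C-sharp: root C-sharp up a diminished fourth → F, giving F.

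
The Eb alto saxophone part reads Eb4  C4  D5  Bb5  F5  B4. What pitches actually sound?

The Eb alto saxophone sounds a major sixth below written, so transpose each written note down a major sixth.
Eb4 to Gb3
C4 to Eb3
D5 to F4
Bb5 to Db5
F5 to Ab4
B4 to D4

Gb3 Eb3 F4 Db5 Ab4 D4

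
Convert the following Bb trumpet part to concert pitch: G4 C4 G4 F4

F4 Bb3 F4 Eb4

The Bb trumpet sounds a major second below written, so transpose each written note down a major second.
G4 to F4
C4 to Bb3
G4 to F4
F4 to Eb4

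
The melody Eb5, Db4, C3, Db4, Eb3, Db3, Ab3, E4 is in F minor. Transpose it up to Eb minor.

F minor to Eb minor up is a minor seventh, so every note moves up by that interval.
Eb5 to Db6
Db4 to Cb5
C3 to Bb3
Db4 to Cb5
Eb3 to Db4
Db3 to Cb4
Ab3 to Gb4
E4 to D5

Db6 Cb5 Bb3 Cb5 Db4 Cb4 Gb4 D5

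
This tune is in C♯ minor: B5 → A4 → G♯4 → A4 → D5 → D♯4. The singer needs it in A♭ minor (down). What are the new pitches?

Gb5 Fb4 Eb4 Fb4 Bbb4 Bb3

From C♯ down to A♭ is an augmented third; apply that to each pitch.
B5 to Gb5
A4 to Fb4
G#4 to Eb4
A4 to Fb4
D5 to Bbb4
D#4 to Bb3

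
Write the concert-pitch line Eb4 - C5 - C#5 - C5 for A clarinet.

Written C4 sounds as A3 on the A clarinet, so concert pitches are written a minor third up.
Eb4 becomes Gb4
C5 becomes Eb5
C#5 becomes E5
C5 becomes Eb5

Gb4 Eb5 E5 Eb5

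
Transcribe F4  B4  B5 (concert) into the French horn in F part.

The French horn in F sounds a perfect fifth below written, so the written part must be a perfect fifth above concert — transpose each note up.
F4 -> C5
B4 -> F#5
B5 -> F#6

C5 F#5 F#6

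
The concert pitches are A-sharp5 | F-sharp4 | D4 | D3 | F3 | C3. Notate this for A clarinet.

The A clarinet sounds a minor third below written, so the written part must be a minor third above concert — transpose each note up.
A#5 → C#6
F#4 → A4
D4 → F4
D3 → F3
F3 → Ab3
C3 → Eb3

C#6 A4 F4 F3 Ab3 Eb3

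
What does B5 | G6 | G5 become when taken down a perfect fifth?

E5 C6 C5

B5 gives E5
G6 gives C6
G5 gives C5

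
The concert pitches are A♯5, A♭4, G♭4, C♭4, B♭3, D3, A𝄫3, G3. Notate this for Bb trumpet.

B#5 Bb4 Ab4 Db4 C4 E3 Bbb3 A3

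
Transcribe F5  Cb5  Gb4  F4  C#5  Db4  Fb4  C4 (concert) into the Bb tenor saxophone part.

G6 Db6 Ab5 G5 D#6 Eb5 Gb5 D5

Written C4 sounds as Bb2 on the Bb tenor saxophone, so concert pitches are written a major ninth up.
F5 gives G6
Cb5 gives Db6
Gb4 gives Ab5
F4 gives G5
C#5 gives D#6
Db4 gives Eb5
Fb4 gives Gb5
C4 gives D5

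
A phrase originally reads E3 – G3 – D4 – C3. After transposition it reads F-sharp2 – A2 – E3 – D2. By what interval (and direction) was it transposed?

Take the first pair: E3 → F#2. E to F spans 7 letter names, so the interval is some kind of seventh.
F#2 to E3 is 10 semitones, which makes it a minor seventh; the second version is lower, so the direction is down.
Checking another pair — C3 → D2 — gives the same interval.

down a minor seventh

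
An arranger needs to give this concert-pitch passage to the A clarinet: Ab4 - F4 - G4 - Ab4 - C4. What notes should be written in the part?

Written C4 sounds as A3 on the A clarinet, so concert pitches are written a minor third up.
Ab4 becomes Cb5
F4 becomes Ab4
G4 becomes Bb4
Ab4 becomes Cb5
C4 becomes Eb4

Cb5 Ab4 Bb4 Cb5 Eb4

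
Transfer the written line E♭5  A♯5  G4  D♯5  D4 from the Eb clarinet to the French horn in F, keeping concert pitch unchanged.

First find concert pitch: the Eb clarinet sounds a minor third above written, so E♭5 A♯5 G4 D♯5 D4 sounds Gb5 C#6 Bb4 F#5 F4.
Then write for French horn in F: it sounds a perfect fifth below written, so the part must be a perfect fifth above concert.
Gb5 → Db6
C#6 → G#6
Bb4 → F5
F#5 → C#6
F4 → C5

Db6 G#6 F5 C#6 C5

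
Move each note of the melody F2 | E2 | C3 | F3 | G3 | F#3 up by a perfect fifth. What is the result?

F2 becomes C3
E2 becomes B2
C3 becomes G3
F3 becomes C4
G3 becomes D4
F#3 becomes C#4

C3 B2 G3 C4 D4 C#4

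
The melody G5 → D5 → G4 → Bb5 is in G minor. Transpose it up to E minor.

E6 B5 E5 G6

From G up to E is a major sixth; apply that to each pitch.
G5 gives E6
D5 gives B5
G4 gives E5
Bb5 gives G6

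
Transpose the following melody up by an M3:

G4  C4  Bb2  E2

B4 E4 D3 G#2

G4: a third up reaches B, and 4 semitones makes it B4.
C4: a third up reaches E, and 4 semitones makes it E4.
Bb2: a third up reaches D, and 4 semitones makes it D3.
A major third up from E2 gives G#2.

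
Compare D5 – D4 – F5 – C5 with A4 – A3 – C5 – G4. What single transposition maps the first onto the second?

down a perfect fourth

Take the first pair: D5 → A4. D to A spans 4 letter names, so the interval is some kind of fourth.
A4 to D5 is 5 semitones, which makes it a perfect fourth; the second version is lower, so the direction is down.
Checking another pair — C5 → G4 — gives the same interval.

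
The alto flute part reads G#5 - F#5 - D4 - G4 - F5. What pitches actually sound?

D#5 C#5 A3 D4 C5

The alto flute sounds a perfect fourth below written, so transpose each written note down a perfect fourth.
G#5 becomes D#5
F#5 becomes C#5
D4 becomes A3
G4 becomes D4
F5 becomes C5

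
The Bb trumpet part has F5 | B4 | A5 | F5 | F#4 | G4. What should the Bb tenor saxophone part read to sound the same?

First find concert pitch: the Bb trumpet sounds a major second below written, so F5 B4 A5 F5 F#4 G4 sounds Eb5 A4 G5 Eb5 E4 F4.
Then write for Bb tenor saxophone: it sounds a major ninth below written, so the part must be a major ninth above concert.
Eb5 → F6
A4 → B5
G5 → A6
Eb5 → F6
E4 → F#5
F4 → G5

F6 B5 A6 F6 F#5 G5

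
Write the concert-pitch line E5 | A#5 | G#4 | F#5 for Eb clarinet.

The Eb clarinet sounds a minor third above written, so the written part must be a minor third below concert — transpose each note down.
E5 becomes C#5
A#5 becomes F##5
G#4 becomes E#4
F#5 becomes D#5

C#5 F##5 E#4 D#5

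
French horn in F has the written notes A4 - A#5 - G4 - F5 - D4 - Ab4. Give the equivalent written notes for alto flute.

G4 G#5 F4 Eb5 C4 Gb4

First find concert pitch: the French horn in F sounds a perfect fifth below written, so A4 A#5 G4 F5 D4 Ab4 sounds D4 D#5 C4 Bb4 G3 Db4.
Then write for alto flute: it sounds a perfect fourth below written, so the part must be a perfect fourth above concert.
D4 → G4
D#5 → G#5
C4 → F4
Bb4 → Eb5
G3 → C4
Db4 → Gb4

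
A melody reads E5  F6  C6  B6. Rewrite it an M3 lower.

E5 becomes C5
F6 becomes Db6
C6 becomes Ab5
B6 becomes G6

C5 Db6 Ab5 G6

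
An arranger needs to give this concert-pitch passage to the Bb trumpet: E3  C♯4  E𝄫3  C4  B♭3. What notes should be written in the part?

F#3 D#4 Fb3 D4 C4

The Bb trumpet sounds a major second below written, so the written part must be a major second above concert — transpose each note up.
E3 → F#3
C#4 → D#4
Ebb3 → Fb3
C4 → D4
Bb3 → C4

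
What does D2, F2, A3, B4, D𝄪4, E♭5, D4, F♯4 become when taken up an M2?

D2: a second up reaches E, and 2 semitones makes it E2.
F2: a second up reaches G, and 2 semitones makes it G2.
A major second up from A3 gives B3.
B4: a second up reaches C, and 2 semitones makes it C#5.
A major second up from D##4 gives E##4.
A major second up from Eb5 gives F5.
D4 up a major second is E4.
A major second up from F#4 gives G#4.

E2 G2 B3 C#5 E##4 F5 E4 G#4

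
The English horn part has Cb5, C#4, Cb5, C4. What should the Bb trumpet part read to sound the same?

First find concert pitch: the English horn sounds a perfect fifth below written, so Cb5 C#4 Cb5 C4 sounds Fb4 F#3 Fb4 F3.
Then write for Bb trumpet: it sounds a major second below written, so the part must be a major second above concert.
Fb4 → Gb4
F#3 → G#3
Fb4 → Gb4
F3 → G3

Gb4 G#3 Gb4 G3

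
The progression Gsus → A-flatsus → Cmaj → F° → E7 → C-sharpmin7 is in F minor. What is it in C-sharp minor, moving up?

D#sus Esus G#maj C#° B#7 G##min7

F minor up to C-sharp minor is an augmented fifth; each chord root moves by that interval while the quality stays the same.
Gsus: root G up an augmented fifth → D#, giving D#sus.
A-flatsus: root A-flat up an augmented fifth → E, giving Esus.
Cmaj: root C up an augmented fifth → G#, giving G#maj.
F°: root F up an augmented fifth → C#, giving C#°.
E7: root E up an augmented fifth → B#, giving B#7.
C-sharpmin7: root C-sharp up an augmented fifth → G##, giving G##min7.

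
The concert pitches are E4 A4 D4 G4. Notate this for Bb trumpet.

F#4 B4 E4 A4

Written C4 sounds as Bb3 on the Bb trumpet, so concert pitches are written a major second up.
E4 to F#4
A4 to B4
D4 to E4
G4 to A4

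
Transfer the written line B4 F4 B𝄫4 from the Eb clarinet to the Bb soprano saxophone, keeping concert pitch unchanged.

E5 Bb4 Ebb5

First find concert pitch: the Eb clarinet sounds a minor third above written, so B4 F4 B𝄫4 sounds D5 Ab4 Dbb5.
Then write for Bb soprano saxophone: it sounds a major second below written, so the part must be a major second above concert.
D5 → E5
Ab4 → Bb4
Dbb5 → Ebb5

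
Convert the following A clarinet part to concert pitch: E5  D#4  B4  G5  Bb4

C#5 B#3 G#4 E5 G4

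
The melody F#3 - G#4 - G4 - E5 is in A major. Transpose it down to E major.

C#3 D#4 D4 B4

From A down to E is a perfect fourth; apply that to each pitch.
F#3 becomes C#3
G#4 becomes D#4
G4 becomes D4
E5 becomes B4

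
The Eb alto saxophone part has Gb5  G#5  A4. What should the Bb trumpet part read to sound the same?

First find concert pitch: the Eb alto saxophone sounds a major sixth below written, so Gb5 G#5 A4 sounds Bbb4 B4 C4.
Then write for Bb trumpet: it sounds a major second below written, so the part must be a major second above concert.
Bbb4 → Cb5
B4 → C#5
C4 → D4

Cb5 C#5 D4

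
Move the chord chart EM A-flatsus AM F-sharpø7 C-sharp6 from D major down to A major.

BM Ebsus EM C#ø7 G#6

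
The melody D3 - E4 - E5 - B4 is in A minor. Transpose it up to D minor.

From A up to D is a perfect fourth; apply that to each pitch.
D3 → G3
E4 → A4
E5 → A5
B4 → E5

G3 A4 A5 E5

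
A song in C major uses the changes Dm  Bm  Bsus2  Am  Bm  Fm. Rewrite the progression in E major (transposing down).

C major down to E major is a minor sixth; each chord root moves by that interval while the quality stays the same.
Dm: root D down a minor sixth → F#, giving F#m.
Bm: root B down a minor sixth → D#, giving D#m.
Bsus2: root B down a minor sixth → D#, giving D#sus2.
Am: root A down a minor sixth → C#, giving C#m.
Bm: root B down a minor sixth → D#, giving D#m.
Fm: root F down a minor sixth → A, giving Am.

F#m D#m D#sus2 C#m D#m Am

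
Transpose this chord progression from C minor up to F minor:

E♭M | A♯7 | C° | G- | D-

C minor up to F minor is a perfect fourth; each chord root moves by that interval while the quality stays the same.
E♭M: root E♭ up a perfect fourth → Ab, giving AbM.
A♯7: root A♯ up a perfect fourth → D#, giving D#7.
C°: root C up a perfect fourth → F, giving F°.
G-: root G up a perfect fourth → C, giving C-.
D-: root D up a perfect fourth → G, giving G-.

AbM D#7 F° C- G-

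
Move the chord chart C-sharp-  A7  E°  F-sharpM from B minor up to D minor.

E- C7 G° AM

B minor up to D minor is a minor third; each chord root moves by that interval while the quality stays the same.
C-sharp-: root C-sharp up a minor third → E, giving E-.
A7: root A up a minor third → C, giving C7.
E°: root E up a minor third → G, giving G°.
F-sharpM: root F-sharp up a minor third → A, giving AM.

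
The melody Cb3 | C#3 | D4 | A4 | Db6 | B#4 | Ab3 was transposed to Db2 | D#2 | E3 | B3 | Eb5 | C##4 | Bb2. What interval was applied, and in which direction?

down a minor seventh

Take the first pair: Cb3 → Db2. C to D spans 7 letter names, so the interval is some kind of seventh.
Db2 to Cb3 is 10 semitones, which makes it a minor seventh; the second version is lower, so the direction is down.
Checking another pair — Ab3 → Bb2 — gives the same interval.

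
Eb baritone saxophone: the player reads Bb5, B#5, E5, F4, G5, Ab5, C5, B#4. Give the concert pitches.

Db4 D#4 G3 Ab2 Bb3 Cb4 Eb3 D#3

The Eb baritone saxophone sounds a major thirteenth below written, so transpose each written note down a major thirteenth.
Bb5 to Db4
B#5 to D#4
E5 to G3
F4 to Ab2
G5 to Bb3
Ab5 to Cb4
C5 to Eb3
B#4 to D#3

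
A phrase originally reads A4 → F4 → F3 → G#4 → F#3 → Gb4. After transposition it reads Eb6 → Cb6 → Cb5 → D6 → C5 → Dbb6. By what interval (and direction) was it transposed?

Take the first pair: A4 → Eb6. A to E spans 12 letter names, so the interval is some kind of twelfth.
A4 to Eb6 is 18 semitones, which makes it a diminished twelfth; the second version is higher, so the direction is up.
Checking another pair — Gb4 → Dbb6 — gives the same interval.

up a diminished twelfth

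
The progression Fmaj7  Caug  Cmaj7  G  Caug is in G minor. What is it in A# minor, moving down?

G minor down to A# minor is a diminished seventh; each chord root moves by that interval while the quality stays the same.
Fmaj7: root F down a diminished seventh → G#, giving G#maj7.
Caug: root C down a diminished seventh → D#, giving D#aug.
Cmaj7: root C down a diminished seventh → D#, giving D#maj7.
G: root G down a diminished seventh → A#, giving A#.
Caug: root C down a diminished seventh → D#, giving D#aug.

G#maj7 D#aug D#maj7 A# D#aug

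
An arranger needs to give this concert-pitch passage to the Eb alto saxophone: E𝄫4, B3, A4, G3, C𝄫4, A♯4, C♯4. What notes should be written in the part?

Written C4 sounds as Eb3 on the Eb alto saxophone, so concert pitches are written a major sixth up.
Ebb4 to Cb5
B3 to G#4
A4 to F#5
G3 to E4
Cbb4 to Abb4
A#4 to F##5
C#4 to A#4

Cb5 G#4 F#5 E4 Abb4 F##5 A#4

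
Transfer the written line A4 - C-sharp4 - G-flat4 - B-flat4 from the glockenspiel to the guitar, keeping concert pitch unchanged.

First find concert pitch: the glockenspiel sounds a perfect fifteenth above written, so A4 C-sharp4 G-flat4 B-flat4 sounds A6 C#6 Gb6 Bb6.
Then write for guitar: it sounds a perfect octave below written, so the part must be a perfect octave above concert.
A6 → A7
C#6 → C#7
Gb6 → Gb7
Bb6 → Bb7

A7 C#7 Gb7 Bb7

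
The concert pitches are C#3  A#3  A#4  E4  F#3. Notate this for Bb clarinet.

D#3 B#3 B#4 F#4 G#3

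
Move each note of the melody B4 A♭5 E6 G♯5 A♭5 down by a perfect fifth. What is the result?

E4 Db5 A5 C#5 Db5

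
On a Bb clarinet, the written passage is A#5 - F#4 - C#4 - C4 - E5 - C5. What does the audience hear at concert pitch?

Written C4 on the Bb clarinet sounds as Bb3, a major second lower; apply that shift to every note.
A#5 -> G#5
F#4 -> E4
C#4 -> B3
C4 -> Bb3
E5 -> D5
C5 -> Bb4

G#5 E4 B3 Bb3 D5 Bb4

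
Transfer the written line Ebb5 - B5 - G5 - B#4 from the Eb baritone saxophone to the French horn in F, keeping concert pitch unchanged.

Dbb4 A4 F4 A#3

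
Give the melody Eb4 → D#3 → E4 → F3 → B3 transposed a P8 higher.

Eb5 D#4 E5 F4 B4

Eb4 to Eb5
D#3 to D#4
E4 to E5
F3 to F4
B3 to B4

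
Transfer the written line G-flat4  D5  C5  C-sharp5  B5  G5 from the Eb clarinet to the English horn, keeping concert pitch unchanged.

First find concert pitch: the Eb clarinet sounds a minor third above written, so G-flat4 D5 C5 C-sharp5 B5 G5 sounds Bbb4 F5 Eb5 E5 D6 Bb5.
Then write for English horn: it sounds a perfect fifth below written, so the part must be a perfect fifth above concert.
Bbb4 → Fb5
F5 → C6
Eb5 → Bb5
E5 → B5
D6 → A6
Bb5 → F6

Fb5 C6 Bb5 B5 A6 F6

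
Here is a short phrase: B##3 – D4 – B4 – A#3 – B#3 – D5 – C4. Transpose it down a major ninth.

A##2 C3 A3 G#2 A#2 C4 Bb2

B##3 gives A##2
D4 gives C3
B4 gives A3
A#3 gives G#2
B#3 gives A#2
D5 gives C4
C4 gives Bb2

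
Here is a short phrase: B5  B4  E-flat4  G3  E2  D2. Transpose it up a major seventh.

B5: a seventh up reaches A, and 11 semitones makes it A#6.
A major seventh up from B4 gives A#5.
A major seventh up from Eb4 gives D5.
G3: a seventh up reaches F, and 11 semitones makes it F#4.
A major seventh up from E2 gives D#3.
D2: a seventh up reaches C, and 11 semitones makes it C#3.

A#6 A#5 D5 F#4 D#3 C#3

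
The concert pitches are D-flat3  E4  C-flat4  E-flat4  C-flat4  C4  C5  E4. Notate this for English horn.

Ab3 B4 Gb4 Bb4 Gb4 G4 G5 B4

Written C4 sounds as F3 on the English horn, so concert pitches are written a perfect fifth up.
Db3 to Ab3
E4 to B4
Cb4 to Gb4
Eb4 to Bb4
Cb4 to Gb4
C4 to G4
C5 to G5
E4 to B4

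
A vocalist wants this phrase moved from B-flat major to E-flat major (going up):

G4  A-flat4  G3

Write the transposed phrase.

C5 Db5 C4

From B-flat up to E-flat is a perfect fourth; apply that to each pitch.
G4 gives C5
Ab4 gives Db5
G3 gives C4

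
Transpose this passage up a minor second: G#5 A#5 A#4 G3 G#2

A5 B5 B4 Ab3 A2

A minor second up from G#5 gives A5.
A#5 up a minor second is B5.
A minor second up from A#4 gives B4.
G3 up a minor second is Ab3.
G#2: a second up reaches A, and 1 semitone makes it A2.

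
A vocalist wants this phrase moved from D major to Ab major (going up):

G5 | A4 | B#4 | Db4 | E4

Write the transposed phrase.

Db6 Eb5 F#5 Abb4 Bb4

From D up to Ab is a diminished fifth; apply that to each pitch.
G5 -> Db6
A4 -> Eb5
B#4 -> F#5
Db4 -> Abb4
E4 -> Bb4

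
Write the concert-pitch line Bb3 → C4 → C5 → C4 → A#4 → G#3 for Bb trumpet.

C4 D4 D5 D4 B#4 A#3

Written C4 sounds as Bb3 on the Bb trumpet, so concert pitches are written a major second up.
Bb3 to C4
C4 to D4
C5 to D5
C4 to D4
A#4 to B#4
G#3 to A#3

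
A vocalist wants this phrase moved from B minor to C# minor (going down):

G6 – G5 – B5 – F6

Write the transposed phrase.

From B down to C# is a minor seventh; apply that to each pitch.
G6 gives A5
G5 gives A4
B5 gives C#5
F6 gives G5

A5 A4 C#5 G5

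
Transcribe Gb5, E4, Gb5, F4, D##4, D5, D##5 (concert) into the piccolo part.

Written C4 sounds as C5 on the piccolo, so concert pitches are written a perfect octave down.
Gb5 gives Gb4
E4 gives E3
Gb5 gives Gb4
F4 gives F3
D##4 gives D##3
D5 gives D4
D##5 gives D##4

Gb4 E3 Gb4 F3 D##3 D4 D##4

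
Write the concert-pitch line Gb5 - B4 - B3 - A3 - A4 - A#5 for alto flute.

Written C4 sounds as G3 on the alto flute, so concert pitches are written a perfect fourth up.
Gb5 -> Cb6
B4 -> E5
B3 -> E4
A3 -> D4
A4 -> D5
A#5 -> D#6

Cb6 E5 E4 D4 D5 D#6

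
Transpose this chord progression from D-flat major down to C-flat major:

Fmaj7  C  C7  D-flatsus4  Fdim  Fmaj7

D-flat major down to C-flat major is a major second; each chord root moves by that interval while the quality stays the same.
Fmaj7: root F down a major second → Eb, giving Ebmaj7.
C: root C down a major second → Bb, giving Bb.
C7: root C down a major second → Bb, giving Bb7.
D-flatsus4: root D-flat down a major second → Cb, giving Cbsus4.
Fdim: root F down a major second → Eb, giving Ebdim.
Fmaj7: root F down a major second → Eb, giving Ebmaj7.

Ebmaj7 Bb Bb7 Cbsus4 Ebdim Ebmaj7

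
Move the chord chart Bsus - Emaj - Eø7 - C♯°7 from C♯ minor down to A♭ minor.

C♯ minor down to A♭ minor is an augmented third; each chord root moves by that interval while the quality stays the same.
Bsus: root B down an augmented third → Gb, giving Gbsus.
Emaj: root E down an augmented third → Cb, giving Cbmaj.
Eø7: root E down an augmented third → Cb, giving Cbø7.
C♯°7: root C♯ down an augmented third → Ab, giving Ab°7.

Gbsus Cbmaj Cbø7 Ab°7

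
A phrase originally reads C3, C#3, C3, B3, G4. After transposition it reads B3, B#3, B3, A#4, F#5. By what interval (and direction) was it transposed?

up a major seventh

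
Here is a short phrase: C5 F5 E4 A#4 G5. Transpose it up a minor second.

C5 gives Db5
F5 gives Gb5
E4 gives F4
A#4 gives B4
G5 gives Ab5

Db5 Gb5 F4 B4 Ab5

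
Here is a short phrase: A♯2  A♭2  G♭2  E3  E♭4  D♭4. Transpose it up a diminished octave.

A#2 up a diminished octave is A3.
A diminished octave up from Ab2 gives Abb3.
Gb2 up a diminished octave is Gbb3.
E3 up a diminished octave is Eb4.
Eb4: an octave up reaches E, and 11 semitones makes it Ebb5.
Db4 up a diminished octave is Dbb5.

A3 Abb3 Gbb3 Eb4 Ebb5 Dbb5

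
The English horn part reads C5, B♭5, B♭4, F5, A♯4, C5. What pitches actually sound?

Written C4 on the English horn sounds as F3, a perfect fifth lower; apply that shift to every note.
C5 becomes F4
Bb5 becomes Eb5
Bb4 becomes Eb4
F5 becomes Bb4
A#4 becomes D#4
C5 becomes F4

F4 Eb5 Eb4 Bb4 D#4 F4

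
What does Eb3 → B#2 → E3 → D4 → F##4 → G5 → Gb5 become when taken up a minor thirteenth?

Eb3 to Cb5
B#2 to G#4
E3 to C5
D4 to Bb5
F##4 to D#6
G5 to Eb7
Gb5 to Ebb7

Cb5 G#4 C5 Bb5 D#6 Eb7 Ebb7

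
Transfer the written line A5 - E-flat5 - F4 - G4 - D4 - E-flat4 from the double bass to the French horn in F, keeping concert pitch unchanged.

First find concert pitch: the double bass sounds a perfect octave below written, so A5 E-flat5 F4 G4 D4 E-flat4 sounds A4 Eb4 F3 G3 D3 Eb3.
Then write for French horn in F: it sounds a perfect fifth below written, so the part must be a perfect fifth above concert.
A4 → E5
Eb4 → Bb4
F3 → C4
G3 → D4
D3 → A3
Eb3 → Bb3

E5 Bb4 C4 D4 A3 Bb3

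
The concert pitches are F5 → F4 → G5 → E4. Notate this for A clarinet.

The A clarinet sounds a minor third below written, so the written part must be a minor third above concert — transpose each note up.
F5 becomes Ab5
F4 becomes Ab4
G5 becomes Bb5
E4 becomes G4

Ab5 Ab4 Bb5 G4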